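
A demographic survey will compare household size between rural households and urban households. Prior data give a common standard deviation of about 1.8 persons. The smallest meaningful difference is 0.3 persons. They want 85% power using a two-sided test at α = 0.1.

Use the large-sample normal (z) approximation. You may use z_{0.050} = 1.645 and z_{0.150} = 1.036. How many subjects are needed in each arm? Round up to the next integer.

n = 518 per group

n = (z_{α/2} + z_β)² · (σ₁² + σ₂²) / δ²
  = (1.645 + 1.036)² · (2·1.8² = 6.48) / 0.3²
  = 7.1878 · 6.48 / 0.09
  = 517.52
Round up → n = 518 per group.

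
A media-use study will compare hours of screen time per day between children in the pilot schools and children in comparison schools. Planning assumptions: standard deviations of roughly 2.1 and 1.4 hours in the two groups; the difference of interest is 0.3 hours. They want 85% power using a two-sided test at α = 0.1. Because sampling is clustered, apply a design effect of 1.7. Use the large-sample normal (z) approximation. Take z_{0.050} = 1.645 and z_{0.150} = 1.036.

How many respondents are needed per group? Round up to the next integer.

n = 865 per group

n = (z_{α/2} + z_β)² · (σ₁² + σ₂²) / δ²
  = (1.645 + 1.036)² · (2.1² + 1.4² = 6.37) / 0.3²
  = 7.1878 · 6.37 / 0.09
  = 508.73
Design effect: 1.7 × 508.73 = 864.85.
Round up → n = 865 per group.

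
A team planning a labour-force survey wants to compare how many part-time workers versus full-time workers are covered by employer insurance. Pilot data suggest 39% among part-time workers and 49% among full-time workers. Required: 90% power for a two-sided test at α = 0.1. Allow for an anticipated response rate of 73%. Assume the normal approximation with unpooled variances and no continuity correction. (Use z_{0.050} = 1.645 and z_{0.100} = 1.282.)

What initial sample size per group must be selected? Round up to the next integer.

n = 573 per group

n = (z_{α/2} + z_β)² · [p₁(1−p₁) + p₂(1−p₂)] / (p₁ − p₂)²
  = (1.645 + 1.282)² · (0.39·0.61 + 0.49·0.51) / (-0.10)²
  = (2.927)² · (0.2379 + 0.2499) / 0.0100
  = 8.5673 · 0.4878 / 0.0100
  = 417.91
Adjust for 73% response: 417.91 / 0.73 = 572.49.
Round up → n = 573 per group.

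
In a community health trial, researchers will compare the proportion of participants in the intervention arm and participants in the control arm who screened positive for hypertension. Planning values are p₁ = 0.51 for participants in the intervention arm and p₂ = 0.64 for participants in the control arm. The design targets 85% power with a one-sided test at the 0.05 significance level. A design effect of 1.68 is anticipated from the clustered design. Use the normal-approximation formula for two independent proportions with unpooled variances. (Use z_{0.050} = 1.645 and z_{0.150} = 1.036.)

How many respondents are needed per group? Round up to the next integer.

n = (z_α + z_β)² · [p₁(1−p₁) + p₂(1−p₂)] / (p₁ − p₂)²
  = (1.645 + 1.036)² · (0.51·0.49 + 0.64·0.36) / (-0.13)²
  = (2.681)² · (0.2499 + 0.2304) / 0.0169
  = 7.1878 · 0.4803 / 0.0169
  = 204.28
Design effect: 1.68 × 204.28 = 343.19.
Round up → n = 344 per group.

n = 344 per group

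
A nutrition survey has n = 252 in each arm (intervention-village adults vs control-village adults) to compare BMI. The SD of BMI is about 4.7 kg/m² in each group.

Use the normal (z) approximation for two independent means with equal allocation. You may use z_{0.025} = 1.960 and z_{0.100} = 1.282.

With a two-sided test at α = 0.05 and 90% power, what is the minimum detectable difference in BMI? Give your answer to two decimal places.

δ = (z_{α/2} + z_β) · √((σ₁²+σ₂²)/n)
  = (1.960 + 1.282) · √(44.18/252)
  = 3.242 · √0.17532
  = 3.242 · 0.4187
  = 1.3575

Minimum detectable difference ≈ 1.36 kg/m²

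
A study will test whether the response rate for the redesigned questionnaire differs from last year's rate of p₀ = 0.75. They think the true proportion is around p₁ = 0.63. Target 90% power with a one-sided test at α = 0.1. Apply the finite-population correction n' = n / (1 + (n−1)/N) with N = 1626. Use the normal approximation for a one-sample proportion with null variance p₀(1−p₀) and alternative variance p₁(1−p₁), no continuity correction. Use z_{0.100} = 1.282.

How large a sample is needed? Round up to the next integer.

n = 91

n = [z_α·√(p₀q₀) + z_β·√(p₁q₁)]² / (p₁ − p₀)²
  = [1.282·√(0.75·0.25) + 1.282·√(0.63·0.37)]² / (-0.12)²
  = [1.282·0.4330 + 1.282·0.4828]² / 0.0144
  = [1.1741]² / 0.0144
  = 95.73
Finite-population correction (N = 1626): 95.73 / (1 + (95.73 − 1)/1626) = 90.46.
Round up → n = 91.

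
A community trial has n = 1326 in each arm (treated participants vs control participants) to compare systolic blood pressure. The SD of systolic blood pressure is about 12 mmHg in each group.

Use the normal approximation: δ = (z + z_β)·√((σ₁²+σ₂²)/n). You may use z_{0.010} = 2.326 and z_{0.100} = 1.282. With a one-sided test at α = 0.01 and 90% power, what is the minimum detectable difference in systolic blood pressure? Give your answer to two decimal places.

Minimum detectable difference ≈ 1.68 mmHg

δ = (z_α + z_β) · √((σ₁²+σ₂²)/n)
  = (2.326 + 1.282) · √(288/1326)
  = 3.608 · √0.21719
  = 3.608 · 0.4660
  = 1.6815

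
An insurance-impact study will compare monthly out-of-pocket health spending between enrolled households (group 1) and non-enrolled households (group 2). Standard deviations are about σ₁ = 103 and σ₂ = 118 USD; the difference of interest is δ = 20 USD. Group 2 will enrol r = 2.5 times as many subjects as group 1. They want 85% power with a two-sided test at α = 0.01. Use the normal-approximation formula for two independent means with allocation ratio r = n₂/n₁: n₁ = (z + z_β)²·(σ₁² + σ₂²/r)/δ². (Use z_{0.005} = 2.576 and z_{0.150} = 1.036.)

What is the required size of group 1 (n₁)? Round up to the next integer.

n₁ = 528

n₁ = (z_{α/2} + z_β)² · (σ₁² + σ₂²/r) / δ²
   = (2.576 + 1.036)² · (103² + 118²/2.5) / 20²
   = 13.0465 · (10609 + 5569.6) / 400
   = 13.0465 · 16178.6 / 400
   = 527.69
Round up → n₁ = 528; n₂ = r·n₁ = 2.5 × 528 = 1320.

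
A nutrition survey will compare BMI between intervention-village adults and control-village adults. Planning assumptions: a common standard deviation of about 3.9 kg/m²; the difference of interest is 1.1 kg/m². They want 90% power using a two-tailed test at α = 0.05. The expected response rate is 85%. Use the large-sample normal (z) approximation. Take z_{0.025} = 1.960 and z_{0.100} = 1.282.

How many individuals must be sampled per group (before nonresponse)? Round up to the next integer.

n = (z_{α/2} + z_β)² · (σ₁² + σ₂²) / δ²
  = (1.960 + 1.282)² · (2·3.9² = 30.42) / 1.1²
  = 10.5106 · 30.42 / 1.21
  = 264.24
Adjust for 85% response: 264.24 / 0.85 = 310.87.
Round up → n = 311 per group.

n = 311 per group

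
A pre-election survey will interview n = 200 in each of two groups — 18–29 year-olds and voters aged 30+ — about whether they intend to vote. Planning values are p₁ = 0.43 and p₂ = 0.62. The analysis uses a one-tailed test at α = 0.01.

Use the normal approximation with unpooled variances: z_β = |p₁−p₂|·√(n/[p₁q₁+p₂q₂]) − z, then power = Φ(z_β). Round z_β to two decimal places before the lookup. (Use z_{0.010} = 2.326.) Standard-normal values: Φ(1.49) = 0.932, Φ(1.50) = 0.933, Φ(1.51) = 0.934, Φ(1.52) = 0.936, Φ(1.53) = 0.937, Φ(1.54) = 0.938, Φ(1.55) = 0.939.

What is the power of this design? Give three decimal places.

z_β = |p₁−p₂|·√(n/[p₁q₁+p₂q₂]) − z_α
    = 0.19 · √(200/0.4807) − 2.326
    = 0.19 · 20.3975 − 2.326
    = 3.8755 − 2.326 = 1.5495 → 1.55
Power = Φ(1.55) = 0.939.

Power ≈ 0.939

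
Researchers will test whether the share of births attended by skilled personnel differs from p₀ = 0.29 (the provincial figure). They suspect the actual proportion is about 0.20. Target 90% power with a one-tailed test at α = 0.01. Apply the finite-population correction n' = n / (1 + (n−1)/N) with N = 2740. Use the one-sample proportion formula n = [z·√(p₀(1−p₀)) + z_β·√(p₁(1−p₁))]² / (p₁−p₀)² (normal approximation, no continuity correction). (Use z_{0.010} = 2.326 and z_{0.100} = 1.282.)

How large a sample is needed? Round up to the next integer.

n = [z_α·√(p₀q₀) + z_β·√(p₁q₁)]² / (p₁ − p₀)²
  = [2.326·√(0.29·0.71) + 1.282·√(0.20·0.80)]² / (-0.09)²
  = [2.326·0.4538 + 1.282·0.4000]² / 0.0081
  = [1.5683]² / 0.0081
  = 303.63
Finite-population correction (N = 2740): 303.63 / (1 + (303.63 − 1)/2740) = 273.43.
Round up → n = 274.

n = 274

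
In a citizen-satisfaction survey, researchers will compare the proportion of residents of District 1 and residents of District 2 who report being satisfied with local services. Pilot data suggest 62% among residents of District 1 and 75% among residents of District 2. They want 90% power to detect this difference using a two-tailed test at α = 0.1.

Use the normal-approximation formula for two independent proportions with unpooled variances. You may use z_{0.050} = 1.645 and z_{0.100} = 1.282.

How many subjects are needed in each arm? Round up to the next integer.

n = (z_{α/2} + z_β)² · [p₁(1−p₁) + p₂(1−p₂)] / (p₁ − p₂)²
  = (1.645 + 1.282)² · (0.62·0.38 + 0.75·0.25) / (-0.13)²
  = (2.927)² · (0.2356 + 0.1875) / 0.0169
  = 8.5673 · 0.4231 / 0.0169
  = 214.49
Round up → n = 215 per group.

n = 215 per group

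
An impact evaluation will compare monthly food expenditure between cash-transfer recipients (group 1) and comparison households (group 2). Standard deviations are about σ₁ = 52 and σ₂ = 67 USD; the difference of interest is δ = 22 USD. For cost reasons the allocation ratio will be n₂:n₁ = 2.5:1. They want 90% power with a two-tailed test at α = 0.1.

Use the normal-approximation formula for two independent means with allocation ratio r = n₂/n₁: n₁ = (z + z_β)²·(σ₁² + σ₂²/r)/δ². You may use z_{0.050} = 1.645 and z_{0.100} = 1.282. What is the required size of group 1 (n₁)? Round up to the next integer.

n₁ = 80

n₁ = (z_{α/2} + z_β)² · (σ₁² + σ₂²/r) / δ²
   = (1.645 + 1.282)² · (52² + 67²/2.5) / 22²
   = 8.5673 · (2704 + 1795.6) / 484
   = 8.5673 · 4499.6 / 484
   = 79.65
Round up → n₁ = 80; n₂ = r·n₁ = 2.5 × 80 = 200.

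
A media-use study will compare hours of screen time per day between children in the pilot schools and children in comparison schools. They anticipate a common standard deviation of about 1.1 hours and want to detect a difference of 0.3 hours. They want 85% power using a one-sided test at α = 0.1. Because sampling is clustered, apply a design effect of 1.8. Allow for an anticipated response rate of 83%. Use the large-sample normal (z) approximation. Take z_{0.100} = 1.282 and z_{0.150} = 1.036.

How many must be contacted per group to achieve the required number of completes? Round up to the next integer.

n = 314 per group

n = (z_α + z_β)² · (σ₁² + σ₂²) / δ²
  = (1.282 + 1.036)² · (2·1.1² = 2.42) / 0.3²
  = 5.3731 · 2.42 / 0.09
  = 144.48
Design effect: 1.8 × 144.48 = 260.06.
Adjust for 83% response: 260.06 / 0.83 = 313.32.
Round up → n = 314 per group.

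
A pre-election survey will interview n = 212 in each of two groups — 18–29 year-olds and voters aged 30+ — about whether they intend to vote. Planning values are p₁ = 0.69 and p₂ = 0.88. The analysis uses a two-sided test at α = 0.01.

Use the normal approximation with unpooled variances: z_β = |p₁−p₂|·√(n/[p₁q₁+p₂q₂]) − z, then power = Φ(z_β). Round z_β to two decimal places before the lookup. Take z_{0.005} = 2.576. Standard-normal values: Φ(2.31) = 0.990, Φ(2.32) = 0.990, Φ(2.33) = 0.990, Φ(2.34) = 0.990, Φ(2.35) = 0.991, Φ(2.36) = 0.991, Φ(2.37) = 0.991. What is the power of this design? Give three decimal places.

z_β = |p₁−p₂|·√(n/[p₁q₁+p₂q₂]) − z_{α/2}
    = 0.19 · √(212/0.3195) − 2.576
    = 0.19 · 25.7592 − 2.576
    = 4.8942 − 2.576 = 2.3182 → 2.32
Power = Φ(2.32) = 0.990.

Power ≈ 0.990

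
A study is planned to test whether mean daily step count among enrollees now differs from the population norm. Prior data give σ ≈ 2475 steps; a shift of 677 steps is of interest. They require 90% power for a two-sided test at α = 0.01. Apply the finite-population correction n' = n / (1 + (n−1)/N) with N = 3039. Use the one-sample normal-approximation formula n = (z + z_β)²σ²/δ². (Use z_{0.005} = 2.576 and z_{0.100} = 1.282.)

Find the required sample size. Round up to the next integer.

n = (z_{α/2} + z_β)² · σ² / δ²
  = (2.576 + 1.282)² · 2475² / 677²
  = 14.8842 · 6125625 / 458329
  = 198.93
Finite-population correction (N = 3039): 198.93 / (1 + (198.93 − 1)/3039) = 186.76.
Round up → n = 187.

n = 187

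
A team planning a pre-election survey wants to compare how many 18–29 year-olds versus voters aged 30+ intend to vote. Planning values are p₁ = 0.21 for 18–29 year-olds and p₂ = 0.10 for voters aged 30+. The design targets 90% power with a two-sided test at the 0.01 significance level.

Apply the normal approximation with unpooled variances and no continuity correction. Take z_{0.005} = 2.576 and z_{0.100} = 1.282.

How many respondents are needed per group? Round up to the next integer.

n = (z_{α/2} + z_β)² · [p₁(1−p₁) + p₂(1−p₂)] / (p₁ − p₂)²
  = (2.576 + 1.282)² · (0.21·0.79 + 0.10·0.90) / (0.11)²
  = (3.858)² · (0.1659 + 0.0900) / 0.0121
  = 14.8842 · 0.2559 / 0.0121
  = 314.78
Round up → n = 315 per group.

n = 315 per group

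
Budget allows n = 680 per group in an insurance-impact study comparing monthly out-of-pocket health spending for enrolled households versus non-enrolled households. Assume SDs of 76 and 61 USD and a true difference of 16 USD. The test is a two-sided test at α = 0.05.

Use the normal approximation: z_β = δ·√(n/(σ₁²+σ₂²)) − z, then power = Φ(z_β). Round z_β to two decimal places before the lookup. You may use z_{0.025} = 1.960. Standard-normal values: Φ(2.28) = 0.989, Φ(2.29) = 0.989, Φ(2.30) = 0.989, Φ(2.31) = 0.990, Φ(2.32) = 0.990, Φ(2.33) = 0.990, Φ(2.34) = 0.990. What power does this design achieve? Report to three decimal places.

Power ≈ 0.990

z_β = δ·√(n/(σ₁²+σ₂²)) − z_{α/2}
    = 16 · √(680/9497) − 1.960
    = 16 · 0.26758 − 1.960
    = 4.2814 − 1.960 = 2.3214 → 2.32
Power = Φ(2.32) = 0.990.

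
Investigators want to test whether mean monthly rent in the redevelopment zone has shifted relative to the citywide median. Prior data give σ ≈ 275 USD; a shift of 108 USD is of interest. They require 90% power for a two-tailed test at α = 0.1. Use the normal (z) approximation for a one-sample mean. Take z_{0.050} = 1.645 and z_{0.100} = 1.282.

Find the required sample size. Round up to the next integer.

n = (z_{α/2} + z_β)² · σ² / δ²
  = (1.645 + 1.282)² · 275² / 108²
  = 8.5673 · 75625 / 11664
  = 55.55
Round up → n = 56.

n = 56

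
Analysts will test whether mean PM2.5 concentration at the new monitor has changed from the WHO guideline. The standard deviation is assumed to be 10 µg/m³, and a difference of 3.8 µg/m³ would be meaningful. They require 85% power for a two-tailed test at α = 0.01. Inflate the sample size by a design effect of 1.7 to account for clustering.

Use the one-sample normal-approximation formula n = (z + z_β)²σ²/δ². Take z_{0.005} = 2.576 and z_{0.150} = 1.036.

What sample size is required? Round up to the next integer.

n = 154

n = (z_{α/2} + z_β)² · σ² / δ²
  = (2.576 + 1.036)² · 10² / 3.8²
  = 13.0465 · 100 / 14.44
  = 90.35
Design effect: 1.7 × 90.35 = 153.60.
Round up → n = 154.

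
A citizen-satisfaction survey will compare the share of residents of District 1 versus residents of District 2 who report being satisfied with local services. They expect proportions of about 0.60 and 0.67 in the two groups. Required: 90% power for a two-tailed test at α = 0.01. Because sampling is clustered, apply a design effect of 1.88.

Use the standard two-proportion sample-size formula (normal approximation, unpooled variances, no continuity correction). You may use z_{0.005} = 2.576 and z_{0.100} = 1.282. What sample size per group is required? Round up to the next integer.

n = 2634 per group

n = (z_{α/2} + z_β)² · [p₁(1−p₁) + p₂(1−p₂)] / (p₁ − p₂)²
  = (2.576 + 1.282)² · (0.60·0.40 + 0.67·0.33) / (-0.07)²
  = (3.858)² · (0.2400 + 0.2211) / 0.0049
  = 14.8842 · 0.4611 / 0.0049
  = 1400.63
Design effect: 1.88 × 1400.63 = 2633.18.
Round up → n = 2634 per group.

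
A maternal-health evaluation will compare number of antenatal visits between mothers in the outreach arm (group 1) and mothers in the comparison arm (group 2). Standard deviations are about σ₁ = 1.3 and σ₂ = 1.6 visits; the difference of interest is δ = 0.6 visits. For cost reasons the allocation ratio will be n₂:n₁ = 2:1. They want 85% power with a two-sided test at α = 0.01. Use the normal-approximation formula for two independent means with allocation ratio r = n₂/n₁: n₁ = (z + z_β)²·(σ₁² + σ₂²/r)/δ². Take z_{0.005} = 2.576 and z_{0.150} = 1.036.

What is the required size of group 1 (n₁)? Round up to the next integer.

n₁ = (z_{α/2} + z_β)² · (σ₁² + σ₂²/r) / δ²
   = (2.576 + 1.036)² · (1.3² + 1.6²/2) / 0.6²
   = 13.0465 · (1.69 + 1.28) / 0.36
   = 13.0465 · 2.97 / 0.36
   = 107.63
Round up → n₁ = 108; n₂ = r·n₁ = 2 × 108 = 216.

n₁ = 108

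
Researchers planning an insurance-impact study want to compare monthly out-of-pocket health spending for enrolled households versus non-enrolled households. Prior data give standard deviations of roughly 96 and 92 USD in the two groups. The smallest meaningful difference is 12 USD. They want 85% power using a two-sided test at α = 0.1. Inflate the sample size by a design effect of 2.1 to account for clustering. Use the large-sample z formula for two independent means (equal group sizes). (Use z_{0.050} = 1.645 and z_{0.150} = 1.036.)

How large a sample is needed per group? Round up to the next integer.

n = (z_{α/2} + z_β)² · (σ₁² + σ₂²) / δ²
  = (1.645 + 1.036)² · (96² + 92² = 17680) / 12²
  = 7.1878 · 17680 / 144
  = 882.50
Design effect: 2.1 × 882.50 = 1853.24.
Round up → n = 1854 per group.

n = 1854 per group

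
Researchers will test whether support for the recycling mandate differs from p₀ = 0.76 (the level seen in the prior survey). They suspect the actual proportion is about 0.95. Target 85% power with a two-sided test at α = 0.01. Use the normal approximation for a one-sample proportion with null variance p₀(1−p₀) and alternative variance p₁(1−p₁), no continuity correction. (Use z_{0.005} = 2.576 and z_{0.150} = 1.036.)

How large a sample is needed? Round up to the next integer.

n = [z_{α/2}·√(p₀q₀) + z_β·√(p₁q₁)]² / (p₁ − p₀)²
  = [2.576·√(0.76·0.24) + 1.036·√(0.95·0.05)]² / (0.19)²
  = [2.576·0.4271 + 1.036·0.2179]² / 0.0361
  = [1.3260]² / 0.0361
  = 48.70
Round up → n = 49.

n = 49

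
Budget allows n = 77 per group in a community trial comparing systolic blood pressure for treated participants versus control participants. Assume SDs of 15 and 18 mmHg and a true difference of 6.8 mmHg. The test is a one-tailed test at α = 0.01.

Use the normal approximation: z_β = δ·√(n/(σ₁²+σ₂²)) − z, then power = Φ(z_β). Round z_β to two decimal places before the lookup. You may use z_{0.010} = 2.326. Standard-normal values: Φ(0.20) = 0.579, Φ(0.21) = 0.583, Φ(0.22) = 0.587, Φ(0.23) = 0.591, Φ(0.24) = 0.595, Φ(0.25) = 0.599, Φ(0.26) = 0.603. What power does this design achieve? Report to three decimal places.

z_β = δ·√(n/(σ₁²+σ₂²)) − z_α
    = 6.8 · √(77/549) − 2.326
    = 6.8 · 0.37451 − 2.326
    = 2.5466 − 2.326 = 0.2206 → 0.22
Power = Φ(0.22) = 0.587.

Power ≈ 0.587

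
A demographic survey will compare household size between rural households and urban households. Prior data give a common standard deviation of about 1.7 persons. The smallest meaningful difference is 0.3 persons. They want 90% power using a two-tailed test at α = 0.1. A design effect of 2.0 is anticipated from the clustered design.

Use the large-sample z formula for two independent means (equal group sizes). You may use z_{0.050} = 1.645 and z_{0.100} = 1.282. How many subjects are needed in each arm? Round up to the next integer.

n = 1101 per group

n = (z_{α/2} + z_β)² · (σ₁² + σ₂²) / δ²
  = (1.645 + 1.282)² · (2·1.7² = 5.78) / 0.3²
  = 8.5673 · 5.78 / 0.09
  = 550.21
Design effect: 2.0 × 550.21 = 1100.43.
Round up → n = 1101 per group.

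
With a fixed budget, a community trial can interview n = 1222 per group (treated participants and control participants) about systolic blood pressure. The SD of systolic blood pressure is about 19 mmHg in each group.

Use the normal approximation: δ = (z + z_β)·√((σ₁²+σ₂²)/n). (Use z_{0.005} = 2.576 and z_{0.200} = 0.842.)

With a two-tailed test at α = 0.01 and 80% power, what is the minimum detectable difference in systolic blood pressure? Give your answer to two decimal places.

δ = (z_{α/2} + z_β) · √((σ₁²+σ₂²)/n)
  = (2.576 + 0.842) · √(722/1222)
  = 3.418 · √0.59083
  = 3.418 · 0.7687
  = 2.6273

Minimum detectable difference ≈ 2.63 mmHg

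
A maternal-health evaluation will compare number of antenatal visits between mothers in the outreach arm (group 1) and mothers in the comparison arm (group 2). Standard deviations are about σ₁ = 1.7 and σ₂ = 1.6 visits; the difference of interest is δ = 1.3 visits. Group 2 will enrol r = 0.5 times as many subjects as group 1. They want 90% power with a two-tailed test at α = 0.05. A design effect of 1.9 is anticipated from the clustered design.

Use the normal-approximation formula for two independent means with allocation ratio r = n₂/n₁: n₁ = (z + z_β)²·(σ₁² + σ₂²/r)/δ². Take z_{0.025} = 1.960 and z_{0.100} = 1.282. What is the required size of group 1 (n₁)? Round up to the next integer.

n₁ = 95

n₁ = (z_{α/2} + z_β)² · (σ₁² + σ₂²/r) / δ²
   = (1.960 + 1.282)² · (1.7² + 1.6²/0.5) / 1.3²
   = 10.5106 · (2.89 + 5.12) / 1.69
   = 10.5106 · 8.01 / 1.69
   = 49.82
Design effect: 1.9 × 49.82 = 94.65.
Round up → n₁ = 95; n₂ = r·n₁ = 0.5 × 95 = 48.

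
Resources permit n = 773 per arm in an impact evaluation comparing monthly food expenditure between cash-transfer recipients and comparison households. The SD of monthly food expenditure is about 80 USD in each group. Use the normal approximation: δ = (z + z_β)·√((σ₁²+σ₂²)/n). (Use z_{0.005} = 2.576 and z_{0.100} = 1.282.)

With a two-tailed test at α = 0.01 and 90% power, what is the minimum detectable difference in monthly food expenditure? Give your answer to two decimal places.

δ = (z_{α/2} + z_β) · √((σ₁²+σ₂²)/n)
  = (2.576 + 1.282) · √(12800/773)
  = 3.858 · √16.5589
  = 3.858 · 4.0693
  = 15.6992

Minimum detectable difference ≈ 15.70 USD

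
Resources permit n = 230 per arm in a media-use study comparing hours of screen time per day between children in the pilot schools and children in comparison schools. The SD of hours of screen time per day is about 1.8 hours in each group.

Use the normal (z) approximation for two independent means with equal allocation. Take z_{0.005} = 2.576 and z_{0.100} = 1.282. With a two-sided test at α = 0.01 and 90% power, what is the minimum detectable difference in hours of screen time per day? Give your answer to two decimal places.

Minimum detectable difference ≈ 0.65 hours

δ = (z_{α/2} + z_β) · √((σ₁²+σ₂²)/n)
  = (2.576 + 1.282) · √(6.48/230)
  = 3.858 · √0.02817
  = 3.858 · 0.1679
  = 0.6476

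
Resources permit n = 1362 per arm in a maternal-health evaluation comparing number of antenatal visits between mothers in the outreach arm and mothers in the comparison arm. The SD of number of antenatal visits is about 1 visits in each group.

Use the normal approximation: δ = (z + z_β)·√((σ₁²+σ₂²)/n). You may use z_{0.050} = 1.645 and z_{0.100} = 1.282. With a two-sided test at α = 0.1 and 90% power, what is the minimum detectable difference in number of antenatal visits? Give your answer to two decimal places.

Minimum detectable difference ≈ 0.11 visits

δ = (z_{α/2} + z_β) · √((σ₁²+σ₂²)/n)
  = (1.645 + 1.282) · √(2/1362)
  = 2.927 · √0.00147
  = 2.927 · 0.0383
  = 0.1122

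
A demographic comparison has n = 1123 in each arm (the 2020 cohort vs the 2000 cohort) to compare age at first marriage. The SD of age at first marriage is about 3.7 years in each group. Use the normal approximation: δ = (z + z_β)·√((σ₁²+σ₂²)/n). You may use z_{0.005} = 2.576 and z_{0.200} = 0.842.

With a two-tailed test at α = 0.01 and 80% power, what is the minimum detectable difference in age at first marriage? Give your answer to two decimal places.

δ = (z_{α/2} + z_β) · √((σ₁²+σ₂²)/n)
  = (2.576 + 0.842) · √(27.38/1123)
  = 3.418 · √0.02438
  = 3.418 · 0.1561
  = 0.5337

Minimum detectable difference ≈ 0.53 years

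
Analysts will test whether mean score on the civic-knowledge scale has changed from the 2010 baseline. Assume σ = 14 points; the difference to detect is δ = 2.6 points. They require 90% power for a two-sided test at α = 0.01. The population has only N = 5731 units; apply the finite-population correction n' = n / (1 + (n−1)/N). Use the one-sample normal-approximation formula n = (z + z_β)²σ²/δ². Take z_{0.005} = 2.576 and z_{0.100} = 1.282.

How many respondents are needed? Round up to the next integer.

n = (z_{α/2} + z_β)² · σ² / δ²
  = (2.576 + 1.282)² · 14² / 2.6²
  = 14.8842 · 196 / 6.76
  = 431.55
Finite-population correction (N = 5731): 431.55 / (1 + (431.55 − 1)/5731) = 401.40.
Round up → n = 402.

n = 402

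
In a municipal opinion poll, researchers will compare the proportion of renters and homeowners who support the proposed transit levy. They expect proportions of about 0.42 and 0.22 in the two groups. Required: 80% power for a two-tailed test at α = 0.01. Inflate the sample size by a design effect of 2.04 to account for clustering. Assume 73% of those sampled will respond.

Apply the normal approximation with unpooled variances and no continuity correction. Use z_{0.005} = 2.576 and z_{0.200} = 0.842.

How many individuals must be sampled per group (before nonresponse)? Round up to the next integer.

n = 339 per group

n = (z_{α/2} + z_β)² · [p₁(1−p₁) + p₂(1−p₂)] / (p₁ − p₂)²
  = (2.576 + 0.842)² · (0.42·0.58 + 0.22·0.78) / (0.20)²
  = (3.418)² · (0.2436 + 0.1716) / 0.0400
  = 11.6827 · 0.4152 / 0.0400
  = 121.27
Design effect: 2.04 × 121.27 = 247.38.
Adjust for 73% response: 247.38 / 0.73 = 338.88.
Round up → n = 339 per group.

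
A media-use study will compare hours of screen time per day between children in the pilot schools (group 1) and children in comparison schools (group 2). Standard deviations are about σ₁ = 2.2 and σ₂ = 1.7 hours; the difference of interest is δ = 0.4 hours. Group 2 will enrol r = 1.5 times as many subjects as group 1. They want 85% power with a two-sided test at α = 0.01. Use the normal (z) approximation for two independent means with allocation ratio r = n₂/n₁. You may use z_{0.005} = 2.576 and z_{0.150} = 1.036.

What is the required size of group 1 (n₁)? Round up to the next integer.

n₁ = 552

n₁ = (z_{α/2} + z_β)² · (σ₁² + σ₂²/r) / δ²
   = (2.576 + 1.036)² · (2.2² + 1.7²/1.5) / 0.4²
   = 13.0465 · (4.84 + 1.9267) / 0.16
   = 13.0465 · 6.7667 / 0.16
   = 551.76
Round up → n₁ = 552; n₂ = r·n₁ = 1.5 × 552 = 828.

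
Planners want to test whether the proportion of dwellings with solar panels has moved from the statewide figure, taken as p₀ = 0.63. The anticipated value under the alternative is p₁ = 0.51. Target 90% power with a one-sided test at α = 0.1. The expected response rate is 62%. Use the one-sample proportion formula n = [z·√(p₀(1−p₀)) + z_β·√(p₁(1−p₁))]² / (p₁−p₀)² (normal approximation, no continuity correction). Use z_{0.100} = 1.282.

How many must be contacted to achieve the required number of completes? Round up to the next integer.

n = [z_α·√(p₀q₀) + z_β·√(p₁q₁)]² / (p₁ − p₀)²
  = [1.282·√(0.63·0.37) + 1.282·√(0.51·0.49)]² / (-0.12)²
  = [1.282·0.4828 + 1.282·0.4999]² / 0.0144
  = [1.2598]² / 0.0144
  = 110.22
Adjust for 62% response: 110.22 / 0.62 = 177.77.
Round up → n = 178.

n = 178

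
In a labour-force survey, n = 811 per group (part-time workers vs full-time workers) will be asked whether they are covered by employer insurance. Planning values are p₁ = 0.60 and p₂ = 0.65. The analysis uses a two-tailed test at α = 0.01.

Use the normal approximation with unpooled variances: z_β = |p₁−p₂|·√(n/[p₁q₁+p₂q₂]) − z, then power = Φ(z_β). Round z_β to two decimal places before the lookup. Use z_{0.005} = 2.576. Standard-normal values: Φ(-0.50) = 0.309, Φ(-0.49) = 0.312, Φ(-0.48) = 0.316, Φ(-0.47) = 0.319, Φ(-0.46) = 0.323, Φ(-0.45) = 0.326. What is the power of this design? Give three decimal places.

z_β = |p₁−p₂|·√(n/[p₁q₁+p₂q₂]) − z_{α/2}
    = 0.05 · √(811/0.4675) − 2.576
    = 0.05 · 41.6504 − 2.576
    = 2.0825 − 2.576 = -0.4935 → -0.49
Power = Φ(-0.49) = 0.312.

Power ≈ 0.312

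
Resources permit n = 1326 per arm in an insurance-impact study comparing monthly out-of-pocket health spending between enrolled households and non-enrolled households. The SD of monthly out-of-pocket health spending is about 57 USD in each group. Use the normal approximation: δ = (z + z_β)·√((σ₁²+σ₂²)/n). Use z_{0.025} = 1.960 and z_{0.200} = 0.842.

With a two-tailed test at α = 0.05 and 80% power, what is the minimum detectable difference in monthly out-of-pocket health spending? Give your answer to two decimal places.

δ = (z_{α/2} + z_β) · √((σ₁²+σ₂²)/n)
  = (1.960 + 0.842) · √(6498/1326)
  = 2.802 · √4.9005
  = 2.802 · 2.2137
  = 6.2028

Minimum detectable difference ≈ 6.20 USD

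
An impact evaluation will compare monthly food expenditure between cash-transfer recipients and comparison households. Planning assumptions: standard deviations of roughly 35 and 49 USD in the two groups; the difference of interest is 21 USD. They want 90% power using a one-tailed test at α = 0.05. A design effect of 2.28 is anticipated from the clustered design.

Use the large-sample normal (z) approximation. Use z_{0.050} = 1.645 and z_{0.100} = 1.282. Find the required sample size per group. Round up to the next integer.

n = (z_α + z_β)² · (σ₁² + σ₂²) / δ²
  = (1.645 + 1.282)² · (35² + 49² = 3626) / 21²
  = 8.5673 · 3626 / 441
  = 70.44
Design effect: 2.28 × 70.44 = 160.61.
Round up → n = 161 per group.

n = 161 per group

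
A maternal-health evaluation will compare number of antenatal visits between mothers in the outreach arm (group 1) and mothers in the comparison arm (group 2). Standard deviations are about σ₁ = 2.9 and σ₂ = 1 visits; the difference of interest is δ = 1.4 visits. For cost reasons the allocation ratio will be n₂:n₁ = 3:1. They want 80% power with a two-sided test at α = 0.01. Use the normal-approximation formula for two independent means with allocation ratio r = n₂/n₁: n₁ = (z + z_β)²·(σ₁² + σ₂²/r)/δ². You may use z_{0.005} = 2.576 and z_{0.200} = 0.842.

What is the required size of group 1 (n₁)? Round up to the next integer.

n₁ = 53

n₁ = (z_{α/2} + z_β)² · (σ₁² + σ₂²/r) / δ²
   = (2.576 + 0.842)² · (2.9² + 1²/3) / 1.4²
   = 11.6827 · (8.41 + 0.33333) / 1.96
   = 11.6827 · 8.7433 / 1.96
   = 52.12
Round up → n₁ = 53; n₂ = r·n₁ = 3 × 53 = 159.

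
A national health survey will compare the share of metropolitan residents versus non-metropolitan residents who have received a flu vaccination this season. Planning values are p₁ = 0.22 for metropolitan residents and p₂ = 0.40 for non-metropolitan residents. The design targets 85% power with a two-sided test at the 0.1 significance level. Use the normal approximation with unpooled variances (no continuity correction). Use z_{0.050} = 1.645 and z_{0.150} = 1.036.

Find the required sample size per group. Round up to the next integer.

n = 92 per group

n = (z_{α/2} + z_β)² · [p₁(1−p₁) + p₂(1−p₂)] / (p₁ − p₂)²
  = (1.645 + 1.036)² · (0.22·0.78 + 0.40·0.60) / (-0.18)²
  = (2.681)² · (0.1716 + 0.2400) / 0.0324
  = 7.1878 · 0.4116 / 0.0324
  = 91.31
Round up → n = 92 per group.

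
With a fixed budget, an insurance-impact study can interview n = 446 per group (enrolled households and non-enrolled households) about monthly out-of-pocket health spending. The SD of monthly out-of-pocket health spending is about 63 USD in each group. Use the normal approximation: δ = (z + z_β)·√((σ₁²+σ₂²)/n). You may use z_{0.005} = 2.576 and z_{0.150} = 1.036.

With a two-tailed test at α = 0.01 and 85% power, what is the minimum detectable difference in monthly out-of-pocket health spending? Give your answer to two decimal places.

δ = (z_{α/2} + z_β) · √((σ₁²+σ₂²)/n)
  = (2.576 + 1.036) · √(7938/446)
  = 3.612 · √17.7982
  = 3.612 · 4.2188
  = 15.2383

Minimum detectable difference ≈ 15.24 USD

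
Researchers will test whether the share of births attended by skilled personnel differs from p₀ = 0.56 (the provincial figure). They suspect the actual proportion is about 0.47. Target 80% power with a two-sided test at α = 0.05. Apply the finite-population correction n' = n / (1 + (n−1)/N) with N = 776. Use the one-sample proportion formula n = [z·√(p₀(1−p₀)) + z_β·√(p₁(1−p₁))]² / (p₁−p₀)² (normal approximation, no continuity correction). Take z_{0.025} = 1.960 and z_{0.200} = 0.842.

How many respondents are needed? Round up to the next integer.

n = [z_{α/2}·√(p₀q₀) + z_β·√(p₁q₁)]² / (p₁ − p₀)²
  = [1.960·√(0.56·0.44) + 0.842·√(0.47·0.53)]² / (-0.09)²
  = [1.960·0.4964 + 0.842·0.4991]² / 0.0081
  = [1.3932]² / 0.0081
  = 239.62
Finite-population correction (N = 776): 239.62 / (1 + (239.62 − 1)/776) = 183.26.
Round up → n = 184.

n = 184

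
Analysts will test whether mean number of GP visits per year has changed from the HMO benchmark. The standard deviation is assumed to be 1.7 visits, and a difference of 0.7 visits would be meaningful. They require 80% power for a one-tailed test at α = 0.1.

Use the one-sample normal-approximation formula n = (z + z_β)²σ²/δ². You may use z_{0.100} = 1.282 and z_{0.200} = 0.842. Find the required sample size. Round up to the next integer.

n = (z_α + z_β)² · σ² / δ²
  = (1.282 + 0.842)² · 1.7² / 0.7²
  = 4.5114 · 2.89 / 0.49
  = 26.61
Round up → n = 27.

n = 27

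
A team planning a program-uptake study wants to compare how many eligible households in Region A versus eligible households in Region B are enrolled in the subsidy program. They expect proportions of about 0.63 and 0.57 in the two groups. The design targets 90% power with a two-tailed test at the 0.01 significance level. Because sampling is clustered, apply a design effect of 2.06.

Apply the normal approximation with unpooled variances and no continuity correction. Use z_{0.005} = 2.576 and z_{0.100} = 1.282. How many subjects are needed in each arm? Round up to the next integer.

n = (z_{α/2} + z_β)² · [p₁(1−p₁) + p₂(1−p₂)] / (p₁ − p₂)²
  = (2.576 + 1.282)² · (0.63·0.37 + 0.57·0.43) / (0.06)²
  = (3.858)² · (0.2331 + 0.2451) / 0.0036
  = 14.8842 · 0.4782 / 0.0036
  = 1977.11
Design effect: 2.06 × 1977.11 = 4072.85.
Round up → n = 4073 per group.

n = 4073 per group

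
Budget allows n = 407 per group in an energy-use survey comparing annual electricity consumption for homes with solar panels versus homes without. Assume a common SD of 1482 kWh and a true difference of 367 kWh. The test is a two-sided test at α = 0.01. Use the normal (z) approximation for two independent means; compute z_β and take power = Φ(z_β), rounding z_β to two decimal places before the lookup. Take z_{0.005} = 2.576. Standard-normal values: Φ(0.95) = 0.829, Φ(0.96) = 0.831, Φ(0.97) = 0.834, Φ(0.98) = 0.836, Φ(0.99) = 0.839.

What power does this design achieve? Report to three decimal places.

z_β = δ·√(n/(σ₁²+σ₂²)) − z_{α/2}
    = 367 · √(407/4392648) − 2.576
    = 367 · 0.00963 − 2.576
    = 3.5326 − 2.576 = 0.9566 → 0.96
Power = Φ(0.96) = 0.831.

Power ≈ 0.831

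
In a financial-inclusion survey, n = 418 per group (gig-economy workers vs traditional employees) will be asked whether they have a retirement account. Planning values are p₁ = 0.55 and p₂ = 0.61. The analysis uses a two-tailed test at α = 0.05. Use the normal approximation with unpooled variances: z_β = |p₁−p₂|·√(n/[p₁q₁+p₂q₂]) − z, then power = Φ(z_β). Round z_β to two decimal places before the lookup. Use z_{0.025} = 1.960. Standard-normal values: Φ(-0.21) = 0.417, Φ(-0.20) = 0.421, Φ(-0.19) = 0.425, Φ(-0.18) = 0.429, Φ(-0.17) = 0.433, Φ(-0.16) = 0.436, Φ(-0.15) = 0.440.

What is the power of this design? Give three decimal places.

Power ≈ 0.421

z_β = |p₁−p₂|·√(n/[p₁q₁+p₂q₂]) − z_{α/2}
    = 0.06 · √(418/0.4854) − 1.960
    = 0.06 · 29.3453 − 1.960
    = 1.7607 − 1.960 = -0.1993 → -0.20
Power = Φ(-0.20) = 0.421.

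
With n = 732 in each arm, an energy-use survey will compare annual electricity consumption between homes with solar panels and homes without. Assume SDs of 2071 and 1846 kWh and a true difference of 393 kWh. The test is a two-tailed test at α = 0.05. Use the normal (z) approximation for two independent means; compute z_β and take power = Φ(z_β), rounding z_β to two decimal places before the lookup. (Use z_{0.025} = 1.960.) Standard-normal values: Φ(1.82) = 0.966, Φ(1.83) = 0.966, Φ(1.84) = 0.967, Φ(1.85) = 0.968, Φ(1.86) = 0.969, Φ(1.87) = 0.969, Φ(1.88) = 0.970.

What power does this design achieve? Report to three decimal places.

Power ≈ 0.969

z_β = δ·√(n/(σ₁²+σ₂²)) − z_{α/2}
    = 393 · √(732/7696757) − 1.960
    = 393 · 0.00975 − 1.960
    = 3.8326 − 1.960 = 1.8726 → 1.87
Power = Φ(1.87) = 0.969.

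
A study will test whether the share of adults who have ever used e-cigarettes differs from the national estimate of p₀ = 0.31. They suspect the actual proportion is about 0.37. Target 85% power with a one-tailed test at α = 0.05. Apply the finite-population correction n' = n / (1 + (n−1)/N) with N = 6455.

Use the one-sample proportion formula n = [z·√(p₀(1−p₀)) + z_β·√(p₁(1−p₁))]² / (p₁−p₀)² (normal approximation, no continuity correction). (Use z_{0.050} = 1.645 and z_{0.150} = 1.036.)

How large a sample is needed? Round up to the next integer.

n = 414

n = [z_α·√(p₀q₀) + z_β·√(p₁q₁)]² / (p₁ − p₀)²
  = [1.645·√(0.31·0.69) + 1.036·√(0.37·0.63)]² / (0.06)²
  = [1.645·0.4625 + 1.036·0.4828]² / 0.0036
  = [1.2610]² / 0.0036
  = 441.69
Finite-population correction (N = 6455): 441.69 / (1 + (441.69 − 1)/6455) = 413.46.
Round up → n = 414.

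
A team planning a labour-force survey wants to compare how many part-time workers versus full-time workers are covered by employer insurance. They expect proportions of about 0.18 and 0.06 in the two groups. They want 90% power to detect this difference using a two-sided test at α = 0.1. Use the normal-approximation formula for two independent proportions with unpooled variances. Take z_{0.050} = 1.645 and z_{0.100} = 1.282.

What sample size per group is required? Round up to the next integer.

n = (z_{α/2} + z_β)² · [p₁(1−p₁) + p₂(1−p₂)] / (p₁ − p₂)²
  = (1.645 + 1.282)² · (0.18·0.82 + 0.06·0.94) / (0.12)²
  = (2.927)² · (0.1476 + 0.0564) / 0.0144
  = 8.5673 · 0.2040 / 0.0144
  = 121.37
Round up → n = 122 per group.

n = 122 per group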